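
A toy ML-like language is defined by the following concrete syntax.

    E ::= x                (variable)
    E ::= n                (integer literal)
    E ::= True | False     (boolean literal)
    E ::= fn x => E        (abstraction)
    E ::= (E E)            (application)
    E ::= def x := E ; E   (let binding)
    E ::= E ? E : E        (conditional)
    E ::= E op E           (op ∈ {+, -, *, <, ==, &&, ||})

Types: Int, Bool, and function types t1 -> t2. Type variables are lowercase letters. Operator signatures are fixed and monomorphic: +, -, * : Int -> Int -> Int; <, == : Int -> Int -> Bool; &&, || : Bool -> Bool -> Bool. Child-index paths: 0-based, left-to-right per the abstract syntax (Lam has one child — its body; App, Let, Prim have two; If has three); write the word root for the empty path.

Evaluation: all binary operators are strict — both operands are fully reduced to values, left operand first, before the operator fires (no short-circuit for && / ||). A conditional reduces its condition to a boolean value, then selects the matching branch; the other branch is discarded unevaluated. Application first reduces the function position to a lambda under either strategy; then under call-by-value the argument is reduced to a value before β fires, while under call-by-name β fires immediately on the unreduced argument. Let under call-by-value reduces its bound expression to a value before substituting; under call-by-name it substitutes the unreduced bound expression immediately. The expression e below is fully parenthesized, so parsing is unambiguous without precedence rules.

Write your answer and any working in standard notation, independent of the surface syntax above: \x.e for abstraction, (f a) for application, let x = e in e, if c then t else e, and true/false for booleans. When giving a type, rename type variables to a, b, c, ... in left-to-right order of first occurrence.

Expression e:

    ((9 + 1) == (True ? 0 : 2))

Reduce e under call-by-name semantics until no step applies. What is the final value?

Answer: false

Trace:
step 0: ((9 + 1) == (if true then 0 else 2))
step 1: [delta@0] (10 == (if true then 0 else 2))
step 2: [if@1] (10 == 0)
step 3: [delta@root] false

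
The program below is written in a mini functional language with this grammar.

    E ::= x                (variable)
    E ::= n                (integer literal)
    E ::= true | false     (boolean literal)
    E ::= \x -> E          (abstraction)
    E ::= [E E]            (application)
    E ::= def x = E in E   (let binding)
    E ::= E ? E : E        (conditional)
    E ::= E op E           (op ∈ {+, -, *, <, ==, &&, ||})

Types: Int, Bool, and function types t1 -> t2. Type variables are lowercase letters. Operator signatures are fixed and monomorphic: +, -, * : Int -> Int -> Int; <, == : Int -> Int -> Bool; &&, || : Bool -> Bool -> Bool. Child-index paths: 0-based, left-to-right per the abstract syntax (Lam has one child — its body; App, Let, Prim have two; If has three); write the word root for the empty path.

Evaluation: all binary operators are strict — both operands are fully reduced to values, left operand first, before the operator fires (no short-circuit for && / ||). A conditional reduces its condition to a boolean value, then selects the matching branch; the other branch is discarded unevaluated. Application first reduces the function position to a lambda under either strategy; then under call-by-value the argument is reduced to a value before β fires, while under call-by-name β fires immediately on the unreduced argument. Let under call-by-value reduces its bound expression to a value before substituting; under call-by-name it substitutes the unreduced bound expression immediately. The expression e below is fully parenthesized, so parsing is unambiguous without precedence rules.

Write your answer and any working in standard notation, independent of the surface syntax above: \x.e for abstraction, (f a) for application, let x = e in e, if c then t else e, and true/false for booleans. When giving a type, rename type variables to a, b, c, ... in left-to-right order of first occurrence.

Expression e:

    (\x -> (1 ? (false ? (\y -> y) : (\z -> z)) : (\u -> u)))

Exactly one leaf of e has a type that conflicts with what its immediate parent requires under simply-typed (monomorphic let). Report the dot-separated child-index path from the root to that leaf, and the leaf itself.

Working:
  unify Int ~ Bool
  FAIL: mismatch Int ~ Bool

Answer: 0.0 : 1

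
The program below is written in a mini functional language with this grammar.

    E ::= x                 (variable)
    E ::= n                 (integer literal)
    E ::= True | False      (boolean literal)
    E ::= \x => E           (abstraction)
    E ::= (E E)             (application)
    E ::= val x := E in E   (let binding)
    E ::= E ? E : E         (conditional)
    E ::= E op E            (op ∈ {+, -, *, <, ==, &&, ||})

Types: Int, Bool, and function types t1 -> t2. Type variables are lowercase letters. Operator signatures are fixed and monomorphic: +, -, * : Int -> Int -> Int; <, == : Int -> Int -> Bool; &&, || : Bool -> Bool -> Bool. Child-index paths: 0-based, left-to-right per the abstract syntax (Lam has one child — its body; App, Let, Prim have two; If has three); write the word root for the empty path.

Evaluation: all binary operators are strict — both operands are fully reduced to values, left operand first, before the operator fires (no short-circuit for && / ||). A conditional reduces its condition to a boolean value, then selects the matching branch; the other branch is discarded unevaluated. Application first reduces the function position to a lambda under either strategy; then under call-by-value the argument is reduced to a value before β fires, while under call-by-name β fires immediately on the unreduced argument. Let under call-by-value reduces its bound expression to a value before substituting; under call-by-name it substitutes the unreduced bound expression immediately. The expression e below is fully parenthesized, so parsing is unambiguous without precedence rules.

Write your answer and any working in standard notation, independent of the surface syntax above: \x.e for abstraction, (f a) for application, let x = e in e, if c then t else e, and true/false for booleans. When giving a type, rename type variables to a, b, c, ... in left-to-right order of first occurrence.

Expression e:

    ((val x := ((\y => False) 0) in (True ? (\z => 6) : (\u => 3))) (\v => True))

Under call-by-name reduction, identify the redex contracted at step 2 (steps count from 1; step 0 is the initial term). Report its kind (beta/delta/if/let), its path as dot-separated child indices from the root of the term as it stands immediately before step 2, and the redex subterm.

Answer: if at 0 : (if true then (\z.6) else (\u.3))

Working:
step 0: ((let x = ((\y.false) 0) in (if true then (\z.6) else (\u.3))) (\v.true))
step 1: [let@0] ((if true then (\z.6) else (\u.3)) (\v.true))
step 2: [if@0] ((\z.6) (\v.true))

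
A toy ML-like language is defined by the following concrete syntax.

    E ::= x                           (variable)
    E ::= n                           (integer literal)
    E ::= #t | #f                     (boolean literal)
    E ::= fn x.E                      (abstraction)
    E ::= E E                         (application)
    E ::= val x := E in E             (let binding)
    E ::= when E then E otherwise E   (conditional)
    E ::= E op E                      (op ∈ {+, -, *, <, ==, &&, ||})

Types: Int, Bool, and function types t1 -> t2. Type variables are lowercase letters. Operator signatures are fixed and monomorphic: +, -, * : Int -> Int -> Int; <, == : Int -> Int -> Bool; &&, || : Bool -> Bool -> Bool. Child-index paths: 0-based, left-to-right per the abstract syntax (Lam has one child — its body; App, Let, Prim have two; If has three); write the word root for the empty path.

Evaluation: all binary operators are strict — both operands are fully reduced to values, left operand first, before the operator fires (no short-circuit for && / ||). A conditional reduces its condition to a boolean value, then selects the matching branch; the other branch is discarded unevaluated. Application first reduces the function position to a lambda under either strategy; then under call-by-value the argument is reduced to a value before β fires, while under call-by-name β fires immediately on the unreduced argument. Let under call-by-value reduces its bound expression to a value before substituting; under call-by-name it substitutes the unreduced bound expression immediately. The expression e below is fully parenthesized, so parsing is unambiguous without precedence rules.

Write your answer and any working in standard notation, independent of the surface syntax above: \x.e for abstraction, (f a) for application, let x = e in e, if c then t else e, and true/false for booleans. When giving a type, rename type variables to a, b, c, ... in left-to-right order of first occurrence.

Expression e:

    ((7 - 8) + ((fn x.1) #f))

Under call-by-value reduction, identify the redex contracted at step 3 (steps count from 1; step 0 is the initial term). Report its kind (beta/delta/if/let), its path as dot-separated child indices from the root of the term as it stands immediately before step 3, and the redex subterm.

Answer: delta at root : (-1 + 1)

Working:
step 0: ((7 - 8) + ((\x.1) false))
step 1: [delta@0] (-1 + ((\x.1) false))
step 2: [beta@1] (-1 + 1)
step 3: [delta@root] 0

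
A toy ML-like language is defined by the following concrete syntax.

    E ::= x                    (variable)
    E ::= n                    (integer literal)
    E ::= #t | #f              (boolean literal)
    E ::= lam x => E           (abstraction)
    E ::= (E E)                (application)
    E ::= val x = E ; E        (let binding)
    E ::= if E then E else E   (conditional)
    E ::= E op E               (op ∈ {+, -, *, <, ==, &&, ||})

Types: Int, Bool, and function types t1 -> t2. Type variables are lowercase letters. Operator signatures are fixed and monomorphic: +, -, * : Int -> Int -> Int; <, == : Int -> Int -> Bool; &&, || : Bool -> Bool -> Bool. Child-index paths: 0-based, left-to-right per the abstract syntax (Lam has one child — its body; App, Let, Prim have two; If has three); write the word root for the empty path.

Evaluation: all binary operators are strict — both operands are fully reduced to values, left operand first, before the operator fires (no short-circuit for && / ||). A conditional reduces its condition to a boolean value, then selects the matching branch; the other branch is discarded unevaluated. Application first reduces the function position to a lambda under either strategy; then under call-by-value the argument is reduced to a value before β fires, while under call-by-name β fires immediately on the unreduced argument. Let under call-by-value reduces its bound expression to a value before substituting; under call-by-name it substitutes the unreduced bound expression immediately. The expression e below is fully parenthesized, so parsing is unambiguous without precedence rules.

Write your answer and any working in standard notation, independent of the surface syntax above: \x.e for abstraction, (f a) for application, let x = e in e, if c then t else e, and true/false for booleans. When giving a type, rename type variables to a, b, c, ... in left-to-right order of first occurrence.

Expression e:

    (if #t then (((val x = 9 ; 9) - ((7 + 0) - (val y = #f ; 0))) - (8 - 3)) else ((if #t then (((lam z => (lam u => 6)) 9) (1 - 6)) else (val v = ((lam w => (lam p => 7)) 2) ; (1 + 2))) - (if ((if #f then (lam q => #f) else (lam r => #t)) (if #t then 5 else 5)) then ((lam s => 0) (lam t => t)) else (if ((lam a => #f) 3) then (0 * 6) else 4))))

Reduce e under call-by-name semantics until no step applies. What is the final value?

Answer: -3

Trace:
step 0: (if true then (((let x = 9 in 9) - ((7 + 0) - (let y = false in 0))) - (8 - 3)) else ((if true then (((\z.(\u.6)) 9) (1 - 6)) else (let v = ((\w.(\p.7)) 2) in (1 + 2))) - (if ((if false then (\q.false) else (\r.true)) (if true then 5 else 5)) then ((\s.0) (\t.t)) else (if ((\a.false) 3) then (0 * 6) else 4))))
step 1: [if@root] (((let x = 9 in 9) - ((7 + 0) - (let y = false in 0))) - (8 - 3))
step 2: [let@0.0] ((9 - ((7 + 0) - (let y = false in 0))) - (8 - 3))
step 3: [delta@0.1.0] ((9 - (7 - (let y = false in 0))) - (8 - 3))
step 4: [let@0.1.1] ((9 - (7 - 0)) - (8 - 3))
step 5: [delta@0.1] ((9 - 7) - (8 - 3))
step 6: [delta@0] (2 - (8 - 3))
step 7: [delta@1] (2 - 5)
step 8: [delta@root] -3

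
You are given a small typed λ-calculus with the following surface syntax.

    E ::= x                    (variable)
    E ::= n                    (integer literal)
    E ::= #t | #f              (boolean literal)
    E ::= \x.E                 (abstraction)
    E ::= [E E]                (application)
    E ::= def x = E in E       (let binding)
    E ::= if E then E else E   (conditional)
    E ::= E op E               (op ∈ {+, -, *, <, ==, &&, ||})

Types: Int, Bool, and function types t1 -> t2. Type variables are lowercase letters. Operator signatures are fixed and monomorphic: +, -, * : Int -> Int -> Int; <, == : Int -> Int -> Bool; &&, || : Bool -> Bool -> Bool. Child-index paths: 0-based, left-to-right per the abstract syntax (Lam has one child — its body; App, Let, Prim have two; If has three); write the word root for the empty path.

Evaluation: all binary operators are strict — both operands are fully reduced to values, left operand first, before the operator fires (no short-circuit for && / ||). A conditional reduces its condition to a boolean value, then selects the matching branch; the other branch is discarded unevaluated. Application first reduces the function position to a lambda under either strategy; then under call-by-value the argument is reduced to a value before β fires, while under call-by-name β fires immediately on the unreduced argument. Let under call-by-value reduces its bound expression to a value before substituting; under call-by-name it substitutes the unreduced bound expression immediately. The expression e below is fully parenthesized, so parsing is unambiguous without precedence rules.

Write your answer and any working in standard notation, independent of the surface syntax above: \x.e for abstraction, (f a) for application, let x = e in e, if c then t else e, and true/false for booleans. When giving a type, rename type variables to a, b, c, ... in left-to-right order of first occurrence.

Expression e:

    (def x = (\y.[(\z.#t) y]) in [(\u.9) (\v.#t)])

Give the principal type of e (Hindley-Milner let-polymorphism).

Answer: Int

Trace:
\z._ : b -> Bool
y : a
  unify b -> Bool ~ a -> c
  unify b ~ a
  unify Bool ~ c
_ _ : Bool
\y._ : a -> Bool
let x : forall. a -> Bool
\u._ : d -> Int
\v._ : e -> Bool
  unify d -> Int ~ (e -> Bool) -> f
  unify d ~ e -> Bool
  unify Int ~ f
_ _ : Int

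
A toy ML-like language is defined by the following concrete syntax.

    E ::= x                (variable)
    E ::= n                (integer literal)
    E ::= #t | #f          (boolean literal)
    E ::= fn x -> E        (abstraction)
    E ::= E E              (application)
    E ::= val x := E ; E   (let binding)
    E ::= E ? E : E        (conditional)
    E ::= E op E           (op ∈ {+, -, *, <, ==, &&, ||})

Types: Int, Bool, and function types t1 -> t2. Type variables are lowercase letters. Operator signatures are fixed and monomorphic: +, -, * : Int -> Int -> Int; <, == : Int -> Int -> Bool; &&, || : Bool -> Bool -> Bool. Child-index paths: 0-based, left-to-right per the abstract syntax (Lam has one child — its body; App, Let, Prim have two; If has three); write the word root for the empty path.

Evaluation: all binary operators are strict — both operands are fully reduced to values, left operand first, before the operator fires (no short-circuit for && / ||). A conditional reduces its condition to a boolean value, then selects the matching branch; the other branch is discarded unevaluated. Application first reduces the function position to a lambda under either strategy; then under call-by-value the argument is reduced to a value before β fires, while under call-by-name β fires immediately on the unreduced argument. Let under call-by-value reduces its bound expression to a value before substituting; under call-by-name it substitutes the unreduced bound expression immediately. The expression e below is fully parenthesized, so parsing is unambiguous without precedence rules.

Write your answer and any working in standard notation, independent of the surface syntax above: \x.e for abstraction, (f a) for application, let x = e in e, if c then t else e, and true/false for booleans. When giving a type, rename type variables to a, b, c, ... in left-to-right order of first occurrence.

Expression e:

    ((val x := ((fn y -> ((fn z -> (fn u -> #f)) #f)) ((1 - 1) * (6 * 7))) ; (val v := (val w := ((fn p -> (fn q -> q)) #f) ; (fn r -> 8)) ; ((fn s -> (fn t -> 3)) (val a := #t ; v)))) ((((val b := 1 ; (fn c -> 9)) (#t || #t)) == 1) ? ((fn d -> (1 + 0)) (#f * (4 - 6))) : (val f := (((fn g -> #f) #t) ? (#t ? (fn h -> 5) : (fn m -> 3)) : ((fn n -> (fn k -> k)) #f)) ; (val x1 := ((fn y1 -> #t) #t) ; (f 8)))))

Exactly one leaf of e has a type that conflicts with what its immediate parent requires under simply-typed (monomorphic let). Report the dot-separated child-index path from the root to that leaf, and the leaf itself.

Answer: 1.1.1.0 : false

Trace:
\u._ : c -> Bool
\z._ : b -> c -> Bool
  unify b -> c -> Bool ~ Bool -> d
  unify b ~ Bool
  unify c -> Bool ~ d
_ _ : c -> Bool
\y._ : a -> c -> Bool
  unify Int ~ Int
  unify Int ~ Int
  unify Int ~ Int
  unify Int ~ Int
  unify Int ~ Int
  unify Int ~ Int
  unify a -> c -> Bool ~ Int -> e
  unify a ~ Int
  unify c -> Bool ~ e
_ _ : c -> Bool
let x : c -> Bool
q : g
\q._ : g -> g
\p._ : f -> g -> g
  unify f -> g -> g ~ Bool -> h
  unify f ~ Bool
  unify g -> g ~ h
_ _ : g -> g
let w : g -> g
\r._ : i -> Int
let v : i -> Int
\t._ : k -> Int
\s._ : j -> k -> Int
let a : Bool
v : i -> Int
  unify j -> k -> Int ~ (i -> Int) -> l
  unify j ~ i -> Int
  unify k -> Int ~ l
_ _ : k -> Int
let b : Int
\c._ : m -> Int
  unify Bool ~ Bool
  unify Bool ~ Bool
  unify m -> Int ~ Bool -> n
  unify m ~ Bool
  unify Int ~ n
_ _ : Int
  unify Int ~ Int
  unify Int ~ Int
  unify Bool ~ Bool
  unify Int ~ Int
  unify Int ~ Int
\d._ : o -> Int
  unify Bool ~ Int
  FAIL: mismatch Bool ~ Int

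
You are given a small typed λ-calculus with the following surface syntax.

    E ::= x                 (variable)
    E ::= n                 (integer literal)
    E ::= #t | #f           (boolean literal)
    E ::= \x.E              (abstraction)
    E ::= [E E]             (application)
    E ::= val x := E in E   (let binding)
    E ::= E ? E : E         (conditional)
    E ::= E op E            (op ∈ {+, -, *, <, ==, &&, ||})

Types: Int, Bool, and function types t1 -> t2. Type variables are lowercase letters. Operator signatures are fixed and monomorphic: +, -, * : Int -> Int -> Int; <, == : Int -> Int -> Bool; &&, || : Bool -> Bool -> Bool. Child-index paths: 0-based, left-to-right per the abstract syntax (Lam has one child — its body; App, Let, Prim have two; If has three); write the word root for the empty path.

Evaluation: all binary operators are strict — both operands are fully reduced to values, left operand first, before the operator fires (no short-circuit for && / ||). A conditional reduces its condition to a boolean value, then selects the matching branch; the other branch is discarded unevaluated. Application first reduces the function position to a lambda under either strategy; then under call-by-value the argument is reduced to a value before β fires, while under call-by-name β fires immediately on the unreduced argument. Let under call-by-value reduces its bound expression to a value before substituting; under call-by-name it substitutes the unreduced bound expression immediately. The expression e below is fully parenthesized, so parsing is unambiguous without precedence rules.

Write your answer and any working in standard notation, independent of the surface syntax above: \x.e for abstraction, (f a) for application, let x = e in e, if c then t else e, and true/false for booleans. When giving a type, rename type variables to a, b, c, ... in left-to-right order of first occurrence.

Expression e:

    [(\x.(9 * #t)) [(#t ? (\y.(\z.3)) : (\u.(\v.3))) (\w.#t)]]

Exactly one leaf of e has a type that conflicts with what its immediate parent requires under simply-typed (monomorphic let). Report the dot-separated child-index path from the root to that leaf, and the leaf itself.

Answer: 0.0.1 : true

Trace:
  unify Int ~ Int
  unify Bool ~ Int
  FAIL: mismatch Bool ~ Int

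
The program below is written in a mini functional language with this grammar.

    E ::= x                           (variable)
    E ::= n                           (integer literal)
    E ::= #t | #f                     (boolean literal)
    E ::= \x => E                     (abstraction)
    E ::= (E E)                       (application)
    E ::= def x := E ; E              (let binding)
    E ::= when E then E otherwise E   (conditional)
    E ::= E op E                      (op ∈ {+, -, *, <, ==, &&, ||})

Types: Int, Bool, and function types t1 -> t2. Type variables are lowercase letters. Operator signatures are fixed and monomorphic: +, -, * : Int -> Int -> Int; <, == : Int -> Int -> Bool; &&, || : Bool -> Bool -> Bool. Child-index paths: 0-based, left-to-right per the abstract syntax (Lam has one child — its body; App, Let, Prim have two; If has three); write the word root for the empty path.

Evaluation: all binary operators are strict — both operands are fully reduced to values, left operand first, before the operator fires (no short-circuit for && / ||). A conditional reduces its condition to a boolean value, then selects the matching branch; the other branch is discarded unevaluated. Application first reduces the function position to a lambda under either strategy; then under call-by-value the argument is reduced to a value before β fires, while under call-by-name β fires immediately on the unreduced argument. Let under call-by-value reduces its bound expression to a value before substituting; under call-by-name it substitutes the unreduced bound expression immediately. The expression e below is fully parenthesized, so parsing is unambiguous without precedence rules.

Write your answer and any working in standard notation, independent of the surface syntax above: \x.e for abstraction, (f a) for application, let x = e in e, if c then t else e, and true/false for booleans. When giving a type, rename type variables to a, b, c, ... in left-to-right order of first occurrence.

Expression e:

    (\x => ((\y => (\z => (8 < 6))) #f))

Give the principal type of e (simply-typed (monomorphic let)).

Working:
  unify Int ~ Int
  unify Int ~ Int
\z._ : c -> Bool
\y._ : b -> c -> Bool
  unify b -> c -> Bool ~ Bool -> d
  unify b ~ Bool
  unify c -> Bool ~ d
_ _ : c -> Bool
\x._ : a -> c -> Bool

Answer: a -> b -> Bool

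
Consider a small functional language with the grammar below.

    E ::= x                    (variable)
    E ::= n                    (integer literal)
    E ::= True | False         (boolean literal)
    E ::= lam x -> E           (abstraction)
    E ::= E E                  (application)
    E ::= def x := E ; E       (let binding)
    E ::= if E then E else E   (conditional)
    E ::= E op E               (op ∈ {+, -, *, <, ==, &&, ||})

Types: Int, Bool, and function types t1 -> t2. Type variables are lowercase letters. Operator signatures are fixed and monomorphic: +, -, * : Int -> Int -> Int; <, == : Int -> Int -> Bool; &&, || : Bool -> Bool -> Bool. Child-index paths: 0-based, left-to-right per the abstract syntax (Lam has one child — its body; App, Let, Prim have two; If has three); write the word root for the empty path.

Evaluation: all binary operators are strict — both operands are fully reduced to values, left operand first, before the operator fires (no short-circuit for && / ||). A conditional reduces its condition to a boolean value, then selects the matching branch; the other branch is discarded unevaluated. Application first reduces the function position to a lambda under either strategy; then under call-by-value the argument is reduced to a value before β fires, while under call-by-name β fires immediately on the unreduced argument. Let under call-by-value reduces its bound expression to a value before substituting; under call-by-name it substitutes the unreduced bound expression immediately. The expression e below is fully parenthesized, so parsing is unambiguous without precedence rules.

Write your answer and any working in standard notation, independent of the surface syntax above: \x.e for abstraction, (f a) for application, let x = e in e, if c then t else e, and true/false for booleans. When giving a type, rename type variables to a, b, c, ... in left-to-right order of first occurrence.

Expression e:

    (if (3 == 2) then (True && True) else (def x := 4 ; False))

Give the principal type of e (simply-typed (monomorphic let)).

Answer: Bool

Working:
  unify Int ~ Int
  unify Int ~ Int
  unify Bool ~ Bool
  unify Bool ~ Bool
  unify Bool ~ Bool
let x : Int
  unify Bool ~ Bool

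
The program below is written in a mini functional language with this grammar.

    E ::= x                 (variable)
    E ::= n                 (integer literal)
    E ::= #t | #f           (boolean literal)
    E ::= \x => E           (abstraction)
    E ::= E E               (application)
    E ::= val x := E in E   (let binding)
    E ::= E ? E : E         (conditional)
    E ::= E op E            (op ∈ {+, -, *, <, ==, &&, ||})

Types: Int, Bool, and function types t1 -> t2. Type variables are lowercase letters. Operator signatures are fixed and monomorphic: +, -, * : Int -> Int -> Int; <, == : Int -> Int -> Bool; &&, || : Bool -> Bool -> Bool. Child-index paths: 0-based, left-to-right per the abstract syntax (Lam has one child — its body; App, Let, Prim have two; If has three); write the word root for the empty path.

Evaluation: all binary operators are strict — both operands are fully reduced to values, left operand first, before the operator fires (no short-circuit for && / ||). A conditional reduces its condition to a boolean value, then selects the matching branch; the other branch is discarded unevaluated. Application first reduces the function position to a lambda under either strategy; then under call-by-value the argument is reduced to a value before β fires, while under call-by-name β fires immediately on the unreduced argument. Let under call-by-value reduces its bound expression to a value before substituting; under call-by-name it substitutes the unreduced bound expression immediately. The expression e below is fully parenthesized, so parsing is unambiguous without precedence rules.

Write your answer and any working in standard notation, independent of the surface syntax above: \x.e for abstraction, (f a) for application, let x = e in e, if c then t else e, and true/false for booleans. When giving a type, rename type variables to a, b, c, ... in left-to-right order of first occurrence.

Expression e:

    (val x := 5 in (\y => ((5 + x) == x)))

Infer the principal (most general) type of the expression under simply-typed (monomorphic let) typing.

Answer: a -> Bool

Derivation:
let x : Int
  unify Int ~ Int
x : Int
  unify Int ~ Int
  unify Int ~ Int
x : Int
  unify Int ~ Int
\y._ : a -> Bool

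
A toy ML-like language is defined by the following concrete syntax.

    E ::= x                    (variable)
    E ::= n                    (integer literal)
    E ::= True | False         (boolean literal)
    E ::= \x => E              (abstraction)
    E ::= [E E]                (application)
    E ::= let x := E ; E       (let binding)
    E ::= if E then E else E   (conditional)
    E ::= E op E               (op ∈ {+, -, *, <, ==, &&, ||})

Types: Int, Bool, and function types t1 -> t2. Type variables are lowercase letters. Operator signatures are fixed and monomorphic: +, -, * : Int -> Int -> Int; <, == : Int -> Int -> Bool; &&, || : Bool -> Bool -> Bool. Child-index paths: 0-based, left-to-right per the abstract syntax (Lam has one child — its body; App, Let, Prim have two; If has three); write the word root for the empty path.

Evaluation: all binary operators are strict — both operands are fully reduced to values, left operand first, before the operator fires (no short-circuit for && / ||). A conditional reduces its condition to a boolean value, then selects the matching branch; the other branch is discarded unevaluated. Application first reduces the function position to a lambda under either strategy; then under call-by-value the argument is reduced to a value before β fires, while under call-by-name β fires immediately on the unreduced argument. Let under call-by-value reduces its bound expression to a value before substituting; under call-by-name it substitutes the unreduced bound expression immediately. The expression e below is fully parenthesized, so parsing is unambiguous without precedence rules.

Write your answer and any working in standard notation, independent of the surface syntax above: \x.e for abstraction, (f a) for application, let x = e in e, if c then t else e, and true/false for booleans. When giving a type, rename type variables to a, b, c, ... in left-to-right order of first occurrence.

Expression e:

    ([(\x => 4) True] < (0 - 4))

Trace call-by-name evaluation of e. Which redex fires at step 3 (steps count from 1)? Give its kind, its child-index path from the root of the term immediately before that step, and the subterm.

Answer: delta at root : (4 < -4)

Working:
step 0: (((\x.4) true) < (0 - 4))
step 1: [beta@0] (4 < (0 - 4))
step 2: [delta@1] (4 < -4)
step 3: [delta@root] false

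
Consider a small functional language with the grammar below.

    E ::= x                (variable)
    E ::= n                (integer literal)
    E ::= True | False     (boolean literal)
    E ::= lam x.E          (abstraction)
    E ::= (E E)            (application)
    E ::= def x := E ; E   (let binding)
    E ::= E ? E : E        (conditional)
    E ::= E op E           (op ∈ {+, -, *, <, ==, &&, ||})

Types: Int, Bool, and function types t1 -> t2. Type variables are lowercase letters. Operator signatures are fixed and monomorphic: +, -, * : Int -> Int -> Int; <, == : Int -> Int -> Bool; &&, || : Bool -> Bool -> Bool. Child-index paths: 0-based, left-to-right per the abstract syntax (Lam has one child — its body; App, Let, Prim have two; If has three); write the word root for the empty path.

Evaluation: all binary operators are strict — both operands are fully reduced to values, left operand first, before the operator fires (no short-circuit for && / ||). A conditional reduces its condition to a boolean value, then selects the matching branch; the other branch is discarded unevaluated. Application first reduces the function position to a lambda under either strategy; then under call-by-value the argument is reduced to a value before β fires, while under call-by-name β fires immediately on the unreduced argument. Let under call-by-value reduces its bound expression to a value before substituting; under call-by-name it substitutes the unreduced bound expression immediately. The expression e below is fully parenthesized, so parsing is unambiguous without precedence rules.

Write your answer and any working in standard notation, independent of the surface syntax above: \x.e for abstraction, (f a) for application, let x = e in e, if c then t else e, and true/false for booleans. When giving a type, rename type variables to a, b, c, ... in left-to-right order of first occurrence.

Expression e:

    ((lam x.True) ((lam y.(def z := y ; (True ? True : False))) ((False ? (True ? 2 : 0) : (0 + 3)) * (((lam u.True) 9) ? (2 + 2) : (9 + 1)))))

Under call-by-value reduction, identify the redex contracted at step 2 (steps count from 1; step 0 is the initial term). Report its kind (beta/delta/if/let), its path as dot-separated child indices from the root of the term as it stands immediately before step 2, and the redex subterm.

Derivation:
step 0: ((\x.true) ((\y.(let z = y in (if true then true else false))) ((if false then (if true then 2 else 0) else (0 + 3)) * (if ((\u.true) 9) then (2 + 2) else (9 + 1)))))
step 1: [if@1.1.0] ((\x.true) ((\y.(let z = y in (if true then true else false))) ((0 + 3) * (if ((\u.true) 9) then (2 + 2) else (9 + 1)))))
step 2: [delta@1.1.0] ((\x.true) ((\y.(let z = y in (if true then true else false))) (3 * (if ((\u.true) 9) then (2 + 2) else (9 + 1)))))

Answer: delta at 1.1.0 : (0 + 3)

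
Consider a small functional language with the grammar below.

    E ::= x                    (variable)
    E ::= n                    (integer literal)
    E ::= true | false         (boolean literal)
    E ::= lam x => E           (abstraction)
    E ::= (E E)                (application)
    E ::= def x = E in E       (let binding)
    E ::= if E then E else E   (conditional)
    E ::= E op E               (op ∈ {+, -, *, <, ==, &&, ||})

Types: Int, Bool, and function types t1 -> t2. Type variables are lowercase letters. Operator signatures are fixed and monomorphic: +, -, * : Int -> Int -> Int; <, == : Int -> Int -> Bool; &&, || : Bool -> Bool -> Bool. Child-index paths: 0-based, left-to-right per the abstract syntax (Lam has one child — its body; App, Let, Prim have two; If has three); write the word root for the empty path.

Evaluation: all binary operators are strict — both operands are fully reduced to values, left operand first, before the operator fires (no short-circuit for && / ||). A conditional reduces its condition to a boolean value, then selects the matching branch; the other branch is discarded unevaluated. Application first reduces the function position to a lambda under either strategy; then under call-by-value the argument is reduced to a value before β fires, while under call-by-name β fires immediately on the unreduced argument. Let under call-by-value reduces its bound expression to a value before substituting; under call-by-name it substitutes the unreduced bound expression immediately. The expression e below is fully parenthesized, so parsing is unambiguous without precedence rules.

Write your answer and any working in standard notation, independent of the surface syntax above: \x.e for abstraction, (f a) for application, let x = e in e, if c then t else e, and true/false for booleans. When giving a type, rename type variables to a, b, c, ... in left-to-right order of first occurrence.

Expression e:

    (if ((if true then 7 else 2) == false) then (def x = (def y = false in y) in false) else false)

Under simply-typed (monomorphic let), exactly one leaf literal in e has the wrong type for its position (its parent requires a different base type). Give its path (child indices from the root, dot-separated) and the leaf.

Answer: 0.1 : false

Working:
  unify Bool ~ Bool
  unify Int ~ Int
  unify Int ~ Int
  unify Bool ~ Int
  FAIL: mismatch Bool ~ Int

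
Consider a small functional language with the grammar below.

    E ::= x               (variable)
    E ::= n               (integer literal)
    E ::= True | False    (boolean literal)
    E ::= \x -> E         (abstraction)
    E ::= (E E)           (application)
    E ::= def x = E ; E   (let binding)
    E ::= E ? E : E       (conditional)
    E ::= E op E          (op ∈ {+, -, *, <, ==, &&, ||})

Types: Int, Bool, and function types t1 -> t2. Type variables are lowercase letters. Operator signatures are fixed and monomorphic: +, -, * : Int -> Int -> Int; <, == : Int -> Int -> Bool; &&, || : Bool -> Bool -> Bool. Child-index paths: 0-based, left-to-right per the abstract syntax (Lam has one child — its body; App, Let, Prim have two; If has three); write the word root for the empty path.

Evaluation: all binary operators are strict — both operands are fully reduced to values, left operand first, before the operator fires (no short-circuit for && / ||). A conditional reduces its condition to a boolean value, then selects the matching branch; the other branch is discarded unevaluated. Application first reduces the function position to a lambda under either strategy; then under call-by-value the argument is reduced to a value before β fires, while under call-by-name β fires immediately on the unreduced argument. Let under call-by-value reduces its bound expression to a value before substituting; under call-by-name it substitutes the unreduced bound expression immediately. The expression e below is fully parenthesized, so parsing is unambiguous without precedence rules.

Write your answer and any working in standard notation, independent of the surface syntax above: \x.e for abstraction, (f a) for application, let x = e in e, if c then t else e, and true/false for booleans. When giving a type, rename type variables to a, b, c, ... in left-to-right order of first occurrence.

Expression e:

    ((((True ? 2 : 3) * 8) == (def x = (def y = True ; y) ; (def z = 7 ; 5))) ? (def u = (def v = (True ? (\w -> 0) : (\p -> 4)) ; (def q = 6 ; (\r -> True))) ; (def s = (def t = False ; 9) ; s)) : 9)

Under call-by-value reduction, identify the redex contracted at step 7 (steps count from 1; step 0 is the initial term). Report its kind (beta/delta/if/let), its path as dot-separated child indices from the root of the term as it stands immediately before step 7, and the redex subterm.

Answer: if at root : (if false then (let u = (let v = (if true then (\w.0) else (\p.4)) in (let q = 6 in (\r.true))) in (let s = (let t = false in 9) in s)) else 9)

Working:
step 0: (if (((if true then 2 else 3) * 8) == (let x = (let y = true in y) in (let z = 7 in 5))) then (let u = (let v = (if true then (\w.0) else (\p.4)) in (let q = 6 in (\r.true))) in (let s = (let t = false in 9) in s)) else 9)
step 1: [if@0.0.0] (if ((2 * 8) == (let x = (let y = true in y) in (let z = 7 in 5))) then (let u = (let v = (if true then (\w.0) else (\p.4)) in (let q = 6 in (\r.true))) in (let s = (let t = false in 9) in s)) else 9)
step 2: [delta@0.0] (if (16 == (let x = (let y = true in y) in (let z = 7 in 5))) then (let u = (let v = (if true then (\w.0) else (\p.4)) in (let q = 6 in (\r.true))) in (let s = (let t = false in 9) in s)) else 9)
step 3: [let@0.1.0] (if (16 == (let x = true in (let z = 7 in 5))) then (let u = (let v = (if true then (\w.0) else (\p.4)) in (let q = 6 in (\r.true))) in (let s = (let t = false in 9) in s)) else 9)
step 4: [let@0.1] (if (16 == (let z = 7 in 5)) then (let u = (let v = (if true then (\w.0) else (\p.4)) in (let q = 6 in (\r.true))) in (let s = (let t = false in 9) in s)) else 9)
step 5: [let@0.1] (if (16 == 5) then (let u = (let v = (if true then (\w.0) else (\p.4)) in (let q = 6 in (\r.true))) in (let s = (let t = false in 9) in s)) else 9)
step 6: [delta@0] (if false then (let u = (let v = (if true then (\w.0) else (\p.4)) in (let q = 6 in (\r.true))) in (let s = (let t = false in 9) in s)) else 9)
step 7: [if@root] 9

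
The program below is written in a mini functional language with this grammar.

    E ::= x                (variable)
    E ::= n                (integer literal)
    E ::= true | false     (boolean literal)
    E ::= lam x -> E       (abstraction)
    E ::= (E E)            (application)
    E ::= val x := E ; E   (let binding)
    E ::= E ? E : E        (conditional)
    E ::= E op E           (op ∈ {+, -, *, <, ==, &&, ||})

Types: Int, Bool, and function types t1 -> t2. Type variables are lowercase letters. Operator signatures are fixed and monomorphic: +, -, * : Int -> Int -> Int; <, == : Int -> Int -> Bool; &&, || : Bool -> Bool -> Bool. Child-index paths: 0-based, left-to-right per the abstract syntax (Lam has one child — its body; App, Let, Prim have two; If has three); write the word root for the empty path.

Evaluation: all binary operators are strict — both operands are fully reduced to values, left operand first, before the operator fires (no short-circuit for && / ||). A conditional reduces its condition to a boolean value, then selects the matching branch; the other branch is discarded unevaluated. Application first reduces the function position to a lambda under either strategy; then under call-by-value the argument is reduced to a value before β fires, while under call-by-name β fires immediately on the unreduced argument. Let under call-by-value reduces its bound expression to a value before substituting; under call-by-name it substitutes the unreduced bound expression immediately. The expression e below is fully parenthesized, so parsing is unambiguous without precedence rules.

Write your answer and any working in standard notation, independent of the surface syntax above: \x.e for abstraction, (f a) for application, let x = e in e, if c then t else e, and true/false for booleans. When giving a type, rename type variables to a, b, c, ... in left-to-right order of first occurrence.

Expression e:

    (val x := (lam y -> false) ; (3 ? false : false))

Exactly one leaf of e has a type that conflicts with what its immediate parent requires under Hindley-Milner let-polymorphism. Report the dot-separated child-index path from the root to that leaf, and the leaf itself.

Answer: 1.0 : 3

Trace:
\y._ : a -> Bool
let x : forall. a -> Bool
  unify Int ~ Bool
  FAIL: mismatch Int ~ Bool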